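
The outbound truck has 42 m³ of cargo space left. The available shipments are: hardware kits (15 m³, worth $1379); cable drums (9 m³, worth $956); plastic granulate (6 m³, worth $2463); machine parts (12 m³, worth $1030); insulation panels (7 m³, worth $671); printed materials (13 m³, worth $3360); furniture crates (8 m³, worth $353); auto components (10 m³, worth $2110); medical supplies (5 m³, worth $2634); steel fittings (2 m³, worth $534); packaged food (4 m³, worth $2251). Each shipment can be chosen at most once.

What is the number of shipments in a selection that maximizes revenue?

The maximum revenue within 42 m³ is 13352.
One optimal bundle: plastic granulate + printed materials + auto components + medical supplies + steel fittings + packaged food (40 m³).
Every optimal selection uses 6 shipments.

6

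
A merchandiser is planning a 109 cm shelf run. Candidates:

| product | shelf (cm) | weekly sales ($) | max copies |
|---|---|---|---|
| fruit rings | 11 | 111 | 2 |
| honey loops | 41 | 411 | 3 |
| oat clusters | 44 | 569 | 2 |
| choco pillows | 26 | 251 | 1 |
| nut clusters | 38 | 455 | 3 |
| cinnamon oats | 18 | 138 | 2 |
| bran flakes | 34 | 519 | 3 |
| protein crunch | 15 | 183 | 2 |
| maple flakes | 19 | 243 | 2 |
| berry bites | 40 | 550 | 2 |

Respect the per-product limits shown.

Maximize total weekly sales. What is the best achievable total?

By weekly sales per cm: bran flakes 15.26, berry bites 13.75, oat clusters 12.93, maple flakes 12.79 lead.
The ratio heuristic lands on 3×bran flakes (1557) but leaves 7 cm idle.
The 34 cm tied up in bran flakes is better spent on berry bites — total rises to 1588 (108 cm).

1588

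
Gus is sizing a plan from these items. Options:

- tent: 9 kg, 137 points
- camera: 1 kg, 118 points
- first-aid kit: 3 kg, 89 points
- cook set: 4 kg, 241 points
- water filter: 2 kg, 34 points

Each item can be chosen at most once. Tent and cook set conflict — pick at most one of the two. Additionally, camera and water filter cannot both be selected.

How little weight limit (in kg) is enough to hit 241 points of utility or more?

4

Minimise kg subject to total utility ≥ 241.
Taking cook set gives 241 (≥ 241) for 4 kg.
No combination under 4 kg hits 241.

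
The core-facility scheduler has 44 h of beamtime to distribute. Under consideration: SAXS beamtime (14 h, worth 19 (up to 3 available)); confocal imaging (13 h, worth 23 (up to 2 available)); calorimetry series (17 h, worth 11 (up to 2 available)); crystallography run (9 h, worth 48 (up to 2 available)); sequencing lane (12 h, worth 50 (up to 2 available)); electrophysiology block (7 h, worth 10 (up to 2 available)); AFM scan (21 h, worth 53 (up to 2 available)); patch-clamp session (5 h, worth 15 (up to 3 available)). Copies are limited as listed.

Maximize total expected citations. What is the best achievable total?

196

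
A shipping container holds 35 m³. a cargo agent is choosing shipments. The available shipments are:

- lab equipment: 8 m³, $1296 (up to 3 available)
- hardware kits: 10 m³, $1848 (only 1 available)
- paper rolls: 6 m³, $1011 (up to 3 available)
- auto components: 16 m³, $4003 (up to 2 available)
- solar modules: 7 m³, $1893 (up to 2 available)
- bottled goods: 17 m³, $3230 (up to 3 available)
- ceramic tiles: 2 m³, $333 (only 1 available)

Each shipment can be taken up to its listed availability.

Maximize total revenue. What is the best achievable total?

8339

Taking the top-ratio shipments first gives auto components + 2×solar modules + ceramic tiles for 8122 (32 m³).
Replace 2×solar modules with auto components: the trade gains 217 net, giving 8339 at 34 m³.
The spare 1 m³ is too small for any remaining shipment, and no exchange beats 8339.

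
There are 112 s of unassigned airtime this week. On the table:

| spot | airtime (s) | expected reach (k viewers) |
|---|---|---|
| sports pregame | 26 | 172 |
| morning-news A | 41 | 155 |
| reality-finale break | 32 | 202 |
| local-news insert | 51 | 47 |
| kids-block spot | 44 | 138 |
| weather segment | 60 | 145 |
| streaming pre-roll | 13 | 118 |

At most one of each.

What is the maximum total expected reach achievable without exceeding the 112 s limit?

647

The ratio ordering already packs tightly: sports pregame + morning-news A + reality-finale break + streaming pre-roll, 112 s, 647.
An exhaustive check of the 128 subsets confirms 647.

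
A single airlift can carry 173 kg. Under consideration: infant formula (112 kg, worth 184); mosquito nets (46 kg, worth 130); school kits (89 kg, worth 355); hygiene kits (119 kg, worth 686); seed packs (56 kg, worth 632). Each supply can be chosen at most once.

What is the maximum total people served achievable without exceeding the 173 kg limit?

Taking school kits + seed packs: 145 kg used, 987 in people served.
The closest alternative, mosquito nets + hygiene kits, reaches only 816.

987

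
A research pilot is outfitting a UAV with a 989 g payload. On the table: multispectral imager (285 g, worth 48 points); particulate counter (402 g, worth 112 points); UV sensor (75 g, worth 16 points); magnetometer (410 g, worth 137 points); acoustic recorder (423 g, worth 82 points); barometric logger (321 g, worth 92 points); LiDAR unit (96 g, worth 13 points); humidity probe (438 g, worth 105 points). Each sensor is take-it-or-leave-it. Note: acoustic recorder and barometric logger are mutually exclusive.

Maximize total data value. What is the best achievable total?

Ranking by ratio (data value/g): magnetometer 0.33, barometric logger 0.29, particulate counter 0.28.
The ratio heuristic lands on UV sensor + magnetometer + barometric logger + LiDAR unit (258) but leaves 87 g idle.
Dropping barometric logger frees 321 g; slotting in particulate counter (402 g) lifts the total to 278 at 983 g.
Nothing else feasible within 989 g beats 278.

278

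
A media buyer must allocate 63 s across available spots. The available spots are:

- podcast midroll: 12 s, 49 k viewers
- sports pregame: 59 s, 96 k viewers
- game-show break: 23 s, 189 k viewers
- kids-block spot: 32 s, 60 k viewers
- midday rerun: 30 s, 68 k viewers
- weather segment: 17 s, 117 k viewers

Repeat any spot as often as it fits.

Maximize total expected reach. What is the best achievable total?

495

The ratio ordering already packs tightly: 2×game-show break + weather segment, 63 s, 495.
Nothing else within 63 s beats 495.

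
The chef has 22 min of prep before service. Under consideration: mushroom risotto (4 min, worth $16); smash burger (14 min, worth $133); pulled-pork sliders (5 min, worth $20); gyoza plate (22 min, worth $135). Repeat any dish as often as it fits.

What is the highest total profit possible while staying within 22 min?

Density check — smash burger 9.50, gyoza plate 6.14, mushroom risotto 4.00 are the best per min.
Best packing: 2×mushroom risotto + smash burger — 22 min, 165 total.
That's the maximum — no swap from here does better than 165.

165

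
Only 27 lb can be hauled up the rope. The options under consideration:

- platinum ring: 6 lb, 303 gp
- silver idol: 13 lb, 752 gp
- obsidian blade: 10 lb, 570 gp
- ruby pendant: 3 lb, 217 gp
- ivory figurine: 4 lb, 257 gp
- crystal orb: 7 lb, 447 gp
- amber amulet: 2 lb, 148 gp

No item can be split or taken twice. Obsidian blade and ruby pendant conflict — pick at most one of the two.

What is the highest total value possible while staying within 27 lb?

Best packing: silver idol + ruby pendant + ivory figurine + crystal orb — 27 lb, 1673 total.

1673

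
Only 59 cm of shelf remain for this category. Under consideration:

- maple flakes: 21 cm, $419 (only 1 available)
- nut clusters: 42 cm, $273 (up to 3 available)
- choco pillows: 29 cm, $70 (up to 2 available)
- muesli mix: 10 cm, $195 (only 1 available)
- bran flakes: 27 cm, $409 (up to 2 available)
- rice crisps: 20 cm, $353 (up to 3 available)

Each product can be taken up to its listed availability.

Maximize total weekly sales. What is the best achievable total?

1023

Ranking by ratio (weekly sales/cm): maple flakes 19.95, muesli mix 19.50, rice crisps 17.65.
A density-first pass picks maple flakes + muesli mix + rice crisps — 967 at 51 cm.
The 20 cm tied up in rice crisps is better spent on bran flakes — total rises to 1023 (58 cm).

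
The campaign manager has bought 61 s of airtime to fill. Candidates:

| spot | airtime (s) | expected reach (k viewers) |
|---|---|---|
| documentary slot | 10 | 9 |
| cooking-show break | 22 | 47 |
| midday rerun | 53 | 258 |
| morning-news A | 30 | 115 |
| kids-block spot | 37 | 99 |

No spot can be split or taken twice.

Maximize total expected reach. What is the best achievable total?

258

Taking midday rerun: 53 s used, 258 in expected reach.
Runner-up cooking-show break + morning-news A tops out at 162.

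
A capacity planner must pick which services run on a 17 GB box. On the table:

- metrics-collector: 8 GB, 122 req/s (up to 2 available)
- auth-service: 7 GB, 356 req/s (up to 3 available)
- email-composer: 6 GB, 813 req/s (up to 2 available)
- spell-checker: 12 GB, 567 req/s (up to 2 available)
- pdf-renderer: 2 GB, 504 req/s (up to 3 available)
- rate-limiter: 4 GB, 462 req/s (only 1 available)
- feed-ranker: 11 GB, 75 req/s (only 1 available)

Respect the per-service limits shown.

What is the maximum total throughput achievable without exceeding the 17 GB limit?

Best packing: email-composer + 3×pdf-renderer + rate-limiter — 16 GB, 2787 total.
No other feasible combination exceeds 2787.

2787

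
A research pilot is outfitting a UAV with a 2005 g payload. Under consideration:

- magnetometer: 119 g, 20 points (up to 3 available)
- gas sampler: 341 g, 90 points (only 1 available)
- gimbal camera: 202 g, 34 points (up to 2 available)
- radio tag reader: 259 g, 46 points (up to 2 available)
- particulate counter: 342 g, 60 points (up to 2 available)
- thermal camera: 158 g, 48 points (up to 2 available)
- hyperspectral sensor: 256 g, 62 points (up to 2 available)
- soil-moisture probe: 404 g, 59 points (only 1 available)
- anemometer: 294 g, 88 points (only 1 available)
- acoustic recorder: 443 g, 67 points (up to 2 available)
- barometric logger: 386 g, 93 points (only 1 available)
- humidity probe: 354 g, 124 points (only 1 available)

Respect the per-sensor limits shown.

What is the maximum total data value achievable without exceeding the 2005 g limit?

553

Greedy by ratio would take magnetometer + gas sampler + 2×thermal camera + 2×hyperspectral sensor + anemometer + humidity probe: 1936 g used, total 542.
Dropping magnetometer and hyperspectral sensor frees 375 g; slotting in barometric logger (386 g) lifts the total to 553 at 1947 g.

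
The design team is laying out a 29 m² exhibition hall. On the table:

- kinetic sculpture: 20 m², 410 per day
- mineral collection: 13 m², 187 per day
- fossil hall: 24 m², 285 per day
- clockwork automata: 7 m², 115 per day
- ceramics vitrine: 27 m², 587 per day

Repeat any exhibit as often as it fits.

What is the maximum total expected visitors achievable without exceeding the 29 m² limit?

587

Ranking by ratio (expected visitors/m²): ceramics vitrine 21.74, kinetic sculpture 20.50, clockwork automata 16.43.
Taking ceramics vitrine: 27 m² used, 587 in expected visitors.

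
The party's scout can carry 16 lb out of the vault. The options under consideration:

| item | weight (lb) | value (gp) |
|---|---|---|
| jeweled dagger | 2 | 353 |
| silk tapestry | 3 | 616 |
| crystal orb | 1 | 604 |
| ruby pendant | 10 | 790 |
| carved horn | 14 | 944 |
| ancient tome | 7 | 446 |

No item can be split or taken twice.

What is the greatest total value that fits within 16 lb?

2363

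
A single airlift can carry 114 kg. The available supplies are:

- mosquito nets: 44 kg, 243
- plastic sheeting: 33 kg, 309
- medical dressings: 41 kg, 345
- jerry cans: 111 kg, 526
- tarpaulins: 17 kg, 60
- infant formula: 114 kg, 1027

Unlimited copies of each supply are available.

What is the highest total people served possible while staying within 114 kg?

1027

A density-first pass picks 3×plastic sheeting — 927 at 99 kg.
The 99 kg tied up in 3×plastic sheeting is better spent on infant formula — total rises to 1027 (114 kg).
Every other selection either busts 114 kg or fails to beat 1027.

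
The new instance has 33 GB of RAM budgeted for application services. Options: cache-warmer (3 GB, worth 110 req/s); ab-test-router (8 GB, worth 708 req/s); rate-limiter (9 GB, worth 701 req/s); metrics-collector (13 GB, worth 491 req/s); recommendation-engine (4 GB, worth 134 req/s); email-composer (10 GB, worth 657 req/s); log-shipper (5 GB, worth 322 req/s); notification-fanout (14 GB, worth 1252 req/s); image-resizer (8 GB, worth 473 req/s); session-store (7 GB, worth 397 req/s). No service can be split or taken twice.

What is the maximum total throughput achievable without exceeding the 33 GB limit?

2661

Density check — notification-fanout 89.43, ab-test-router 88.50, rate-limiter 77.89, email-composer 65.70 are the best per GB.
Taking ab-test-router + rate-limiter + notification-fanout: 31 GB used, 2661 in throughput.
The closest alternative, ab-test-router + email-composer + notification-fanout, reaches only 2617.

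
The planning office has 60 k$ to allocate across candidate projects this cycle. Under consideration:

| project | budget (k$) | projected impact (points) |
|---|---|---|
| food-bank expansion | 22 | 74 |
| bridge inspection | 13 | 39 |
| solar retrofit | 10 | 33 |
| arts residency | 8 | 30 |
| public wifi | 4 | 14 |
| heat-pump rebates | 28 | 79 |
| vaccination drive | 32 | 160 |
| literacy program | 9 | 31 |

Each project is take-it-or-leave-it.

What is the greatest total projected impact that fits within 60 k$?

254

Greedy by ratio would take arts residency + public wifi + vaccination drive + literacy program: 53 k$ used, total 235.
Dropping public wifi frees 4 k$; slotting in solar retrofit (10 k$) lifts the total to 254 at 59 k$.
The closest alternative, food-bank expansion + public wifi + vaccination drive, reaches only 248.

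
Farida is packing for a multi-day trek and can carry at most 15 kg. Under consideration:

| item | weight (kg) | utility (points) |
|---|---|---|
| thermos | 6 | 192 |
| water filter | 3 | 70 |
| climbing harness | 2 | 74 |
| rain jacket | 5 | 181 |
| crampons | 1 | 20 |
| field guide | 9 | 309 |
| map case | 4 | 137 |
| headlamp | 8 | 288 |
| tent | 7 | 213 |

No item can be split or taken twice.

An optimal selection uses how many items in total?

3

Optimal total is 543.
For example climbing harness + rain jacket + headlamp achieves it, using 15 kg.
All optima have 3 items.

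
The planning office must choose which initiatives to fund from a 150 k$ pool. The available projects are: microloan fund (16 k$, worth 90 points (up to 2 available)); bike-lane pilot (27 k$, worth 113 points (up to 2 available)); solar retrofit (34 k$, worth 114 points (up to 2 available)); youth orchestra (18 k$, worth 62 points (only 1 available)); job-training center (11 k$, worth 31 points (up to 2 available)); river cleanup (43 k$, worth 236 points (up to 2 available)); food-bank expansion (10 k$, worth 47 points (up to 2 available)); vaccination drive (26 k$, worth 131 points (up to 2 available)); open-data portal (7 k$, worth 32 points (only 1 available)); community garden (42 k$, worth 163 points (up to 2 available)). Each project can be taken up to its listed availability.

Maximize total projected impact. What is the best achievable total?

787

By projected impact per k$: microloan fund 5.62, river cleanup 5.49, vaccination drive 5.04, food-bank expansion 4.70 lead.
Greedy by ratio would take 2×microloan fund + 2×river cleanup + vaccination drive: 144 k$ used, total 783.
Dropping microloan fund frees 16 k$; slotting in 2×food-bank expansion (20 k$) lifts the total to 787 at 148 k$.
Nothing else within 150 k$ beats 787.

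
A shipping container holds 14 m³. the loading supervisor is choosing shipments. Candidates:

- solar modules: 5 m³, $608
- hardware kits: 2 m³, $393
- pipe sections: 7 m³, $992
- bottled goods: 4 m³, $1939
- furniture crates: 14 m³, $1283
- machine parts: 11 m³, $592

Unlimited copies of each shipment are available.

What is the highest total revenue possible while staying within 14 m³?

Best packing: hardware kits + 3×bottled goods — 14 m³, 6210 total.
Every other selection either busts 14 m³ or fails to beat 6210.

6210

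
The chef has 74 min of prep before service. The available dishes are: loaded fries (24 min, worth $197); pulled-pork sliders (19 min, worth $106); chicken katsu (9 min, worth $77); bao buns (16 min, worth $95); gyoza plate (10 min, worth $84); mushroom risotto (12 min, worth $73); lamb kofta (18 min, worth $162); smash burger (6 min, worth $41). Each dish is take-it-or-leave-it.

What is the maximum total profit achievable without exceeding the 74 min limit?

593

Density check — lamb kofta 9.00, chicken katsu 8.56, gyoza plate 8.40, loaded fries 8.21 are the best per min.
The ratio heuristic lands on loaded fries + chicken katsu + gyoza plate + lamb kofta + smash burger (561) but leaves 7 min idle.
Replace smash burger with mushroom risotto: the trade gains 32 net, giving 593 at 73 min.
Runner-up loaded fries + bao buns + gyoza plate + lamb kofta + smash burger tops out at 579.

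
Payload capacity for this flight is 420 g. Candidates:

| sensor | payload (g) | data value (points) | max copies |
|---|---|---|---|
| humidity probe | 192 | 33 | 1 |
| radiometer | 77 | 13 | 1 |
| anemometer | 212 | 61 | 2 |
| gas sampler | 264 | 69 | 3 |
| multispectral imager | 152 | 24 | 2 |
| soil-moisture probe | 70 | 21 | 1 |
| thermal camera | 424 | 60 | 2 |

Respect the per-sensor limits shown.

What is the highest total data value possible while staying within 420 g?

103

The ratio heuristic lands on radiometer + anemometer + soil-moisture probe (95) but leaves 61 g idle.
The 212 g tied up in anemometer is better spent on gas sampler — total rises to 103 (411 g).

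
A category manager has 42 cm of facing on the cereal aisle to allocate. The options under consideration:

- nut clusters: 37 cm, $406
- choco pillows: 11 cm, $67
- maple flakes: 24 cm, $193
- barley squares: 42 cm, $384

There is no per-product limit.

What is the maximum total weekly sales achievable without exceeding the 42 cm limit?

Ranking by ratio (weekly sales/cm): nut clusters 10.97, barley squares 9.14, maple flakes 8.04, choco pillows 6.09.
Best packing: nut clusters — 37 cm, 406 total.
Nothing else within 42 cm beats 406.

406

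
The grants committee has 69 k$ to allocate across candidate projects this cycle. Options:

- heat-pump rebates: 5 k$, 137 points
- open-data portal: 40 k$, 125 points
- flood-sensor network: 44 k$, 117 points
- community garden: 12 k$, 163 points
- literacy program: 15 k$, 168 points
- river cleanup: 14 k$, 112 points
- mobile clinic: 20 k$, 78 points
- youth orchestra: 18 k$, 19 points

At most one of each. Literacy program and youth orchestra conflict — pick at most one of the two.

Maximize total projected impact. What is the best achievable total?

658

Heat-pump rebates + community garden + literacy program + river cleanup + mobile clinic uses 66 of the 69 k$ and totals 658.
Next best is heat-pump rebates + community garden + literacy program + river cleanup at 580 (46 k$) — short by 78.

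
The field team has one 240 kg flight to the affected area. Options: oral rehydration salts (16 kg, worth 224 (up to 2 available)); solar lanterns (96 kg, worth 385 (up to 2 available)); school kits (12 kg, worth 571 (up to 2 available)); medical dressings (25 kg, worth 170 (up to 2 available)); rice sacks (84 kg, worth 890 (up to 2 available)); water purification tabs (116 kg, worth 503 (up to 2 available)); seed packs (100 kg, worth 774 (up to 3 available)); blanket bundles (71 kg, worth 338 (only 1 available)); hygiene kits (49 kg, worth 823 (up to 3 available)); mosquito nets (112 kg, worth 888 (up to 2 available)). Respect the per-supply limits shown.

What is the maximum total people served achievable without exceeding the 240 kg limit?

4229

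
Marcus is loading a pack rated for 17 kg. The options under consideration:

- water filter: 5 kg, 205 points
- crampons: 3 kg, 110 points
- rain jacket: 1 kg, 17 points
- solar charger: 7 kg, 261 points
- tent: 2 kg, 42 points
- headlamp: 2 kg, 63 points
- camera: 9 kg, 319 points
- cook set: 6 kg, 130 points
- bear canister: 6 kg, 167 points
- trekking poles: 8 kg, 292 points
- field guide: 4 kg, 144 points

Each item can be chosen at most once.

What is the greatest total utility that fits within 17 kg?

641

By utility per kg: water filter 41.00, solar charger 37.29, crampons 36.67 lead.
A density-first pass picks water filter + crampons + solar charger + headlamp — 639 at 17 kg.
Reworking the packing: water filter + trekking poles + field guide uses 17 kg and improves the total to 641.
That's the maximum — no swap from here does better than 641.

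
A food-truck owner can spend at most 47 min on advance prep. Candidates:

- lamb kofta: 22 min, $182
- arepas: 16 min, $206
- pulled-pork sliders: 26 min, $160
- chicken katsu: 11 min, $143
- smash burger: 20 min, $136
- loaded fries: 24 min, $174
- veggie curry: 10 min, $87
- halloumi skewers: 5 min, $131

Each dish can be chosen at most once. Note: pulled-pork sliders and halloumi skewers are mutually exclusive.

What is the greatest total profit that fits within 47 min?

567

By profit per min: halloumi skewers 26.20, chicken katsu 13.00, arepas 12.88, veggie curry 8.70 lead.
Best packing: arepas + chicken katsu + veggie curry + halloumi skewers — 42 min, 567 total.
The closest alternative, lamb kofta + arepas + halloumi skewers, reaches only 519.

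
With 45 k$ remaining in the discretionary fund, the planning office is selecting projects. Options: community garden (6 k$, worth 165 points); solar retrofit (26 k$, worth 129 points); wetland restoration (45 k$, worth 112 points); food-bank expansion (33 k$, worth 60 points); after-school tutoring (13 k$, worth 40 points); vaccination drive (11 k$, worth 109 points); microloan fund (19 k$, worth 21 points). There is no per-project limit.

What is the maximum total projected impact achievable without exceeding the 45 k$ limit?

Density check — community garden 27.50, vaccination drive 9.91, solar retrofit 4.96, after-school tutoring 3.08 are the best per k$.
Best packing: 7×community garden — 42 k$, 1155 total.
The spare 3 k$ is too small for any remaining project, and no exchange beats 1155.

1155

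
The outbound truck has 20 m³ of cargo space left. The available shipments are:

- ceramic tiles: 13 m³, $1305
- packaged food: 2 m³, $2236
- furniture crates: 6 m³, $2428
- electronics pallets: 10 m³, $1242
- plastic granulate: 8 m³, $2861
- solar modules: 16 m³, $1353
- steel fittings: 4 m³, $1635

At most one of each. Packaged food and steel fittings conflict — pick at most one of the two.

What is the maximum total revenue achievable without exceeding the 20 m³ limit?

7525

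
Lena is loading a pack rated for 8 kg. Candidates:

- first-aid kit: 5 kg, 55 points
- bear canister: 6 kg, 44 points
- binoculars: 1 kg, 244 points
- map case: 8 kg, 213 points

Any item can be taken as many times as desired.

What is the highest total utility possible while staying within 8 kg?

1952

Taking 8×binoculars: 8 kg used, 1952 in utility.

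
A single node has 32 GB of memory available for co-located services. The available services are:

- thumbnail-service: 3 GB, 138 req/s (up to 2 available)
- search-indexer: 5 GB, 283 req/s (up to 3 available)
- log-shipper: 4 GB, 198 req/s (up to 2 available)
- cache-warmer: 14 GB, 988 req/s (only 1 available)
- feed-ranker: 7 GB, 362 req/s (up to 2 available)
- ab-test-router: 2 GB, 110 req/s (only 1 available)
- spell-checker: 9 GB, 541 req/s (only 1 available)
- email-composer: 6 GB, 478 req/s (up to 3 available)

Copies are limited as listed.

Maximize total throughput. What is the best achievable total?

2422

Best packing: cache-warmer + 3×email-composer — 32 GB, 2422 total.
Every other selection either busts 32 GB or exceeds an availability limit or fails to beat 2422.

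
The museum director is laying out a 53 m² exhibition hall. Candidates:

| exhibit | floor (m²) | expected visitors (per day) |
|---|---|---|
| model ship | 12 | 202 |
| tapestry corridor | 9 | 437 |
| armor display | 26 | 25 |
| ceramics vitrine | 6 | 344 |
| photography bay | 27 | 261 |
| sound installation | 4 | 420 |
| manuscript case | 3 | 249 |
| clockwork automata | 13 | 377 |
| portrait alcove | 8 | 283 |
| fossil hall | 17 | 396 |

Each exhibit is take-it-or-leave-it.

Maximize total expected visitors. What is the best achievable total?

Filling by ratio: tapestry corridor + ceramics vitrine + sound installation + manuscript case + clockwork automata + portrait alcove for 2110, with 10 m² left unused.
The 8 m² tied up in portrait alcove is better spent on fossil hall — total rises to 2223 (52 m²).
Next best is tapestry corridor + ceramics vitrine + sound installation + manuscript case + portrait alcove + fossil hall at 2129 (47 m²) — short by 94.

2223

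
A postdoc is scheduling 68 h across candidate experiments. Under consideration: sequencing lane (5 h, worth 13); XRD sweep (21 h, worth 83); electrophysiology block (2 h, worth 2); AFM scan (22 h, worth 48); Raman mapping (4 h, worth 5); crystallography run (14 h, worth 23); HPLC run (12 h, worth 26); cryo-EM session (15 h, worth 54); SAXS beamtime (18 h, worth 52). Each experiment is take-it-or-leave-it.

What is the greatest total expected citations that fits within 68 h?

A density-first pass picks sequencing lane + XRD sweep + electrophysiology block + Raman mapping + cryo-EM session + SAXS beamtime — 209 at 65 h.
The 9 h tied up in sequencing lane and Raman mapping is better spent on HPLC run — total rises to 217 (68 h).

217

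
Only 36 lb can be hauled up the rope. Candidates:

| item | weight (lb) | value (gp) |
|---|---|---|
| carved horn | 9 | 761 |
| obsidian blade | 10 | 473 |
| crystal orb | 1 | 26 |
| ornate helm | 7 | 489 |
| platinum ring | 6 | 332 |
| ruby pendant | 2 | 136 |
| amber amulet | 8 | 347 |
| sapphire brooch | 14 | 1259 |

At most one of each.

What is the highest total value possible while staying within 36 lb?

Taking the top-ratio items first gives carved horn + crystal orb + ornate helm + ruby pendant + sapphire brooch for 2671 (33 lb).
Dropping crystal orb and ruby pendant frees 3 lb; slotting in platinum ring (6 lb) lifts the total to 2841 at 36 lb.
Next best is carved horn + crystal orb + ornate helm + ruby pendant + sapphire brooch at 2671 (33 lb) — short by 170.

2841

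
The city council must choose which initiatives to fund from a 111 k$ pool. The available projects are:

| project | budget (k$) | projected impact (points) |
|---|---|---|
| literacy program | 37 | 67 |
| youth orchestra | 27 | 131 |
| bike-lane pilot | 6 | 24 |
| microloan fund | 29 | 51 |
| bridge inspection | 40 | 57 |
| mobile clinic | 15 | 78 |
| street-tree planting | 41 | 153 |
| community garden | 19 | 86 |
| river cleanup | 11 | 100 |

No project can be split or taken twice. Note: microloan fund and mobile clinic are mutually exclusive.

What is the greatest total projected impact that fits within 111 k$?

494

Taking youth orchestra + bike-lane pilot + street-tree planting + community garden + river cleanup: 104 k$ used, 494 in projected impact.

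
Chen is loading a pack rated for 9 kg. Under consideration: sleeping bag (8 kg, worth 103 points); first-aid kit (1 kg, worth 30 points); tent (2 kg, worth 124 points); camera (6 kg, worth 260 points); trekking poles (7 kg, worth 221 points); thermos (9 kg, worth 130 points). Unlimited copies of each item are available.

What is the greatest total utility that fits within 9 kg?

526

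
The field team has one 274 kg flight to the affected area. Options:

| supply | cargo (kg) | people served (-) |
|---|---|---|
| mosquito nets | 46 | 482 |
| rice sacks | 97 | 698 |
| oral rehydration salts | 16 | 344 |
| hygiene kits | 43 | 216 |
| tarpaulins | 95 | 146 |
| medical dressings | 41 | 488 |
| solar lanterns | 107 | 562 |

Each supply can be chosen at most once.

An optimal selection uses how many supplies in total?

Best achievable people served is 2228.
For example mosquito nets + rice sacks + oral rehydration salts + hygiene kits + medical dressings achieves it, using 243 kg.
Every optimal selection uses 5 supplies.

5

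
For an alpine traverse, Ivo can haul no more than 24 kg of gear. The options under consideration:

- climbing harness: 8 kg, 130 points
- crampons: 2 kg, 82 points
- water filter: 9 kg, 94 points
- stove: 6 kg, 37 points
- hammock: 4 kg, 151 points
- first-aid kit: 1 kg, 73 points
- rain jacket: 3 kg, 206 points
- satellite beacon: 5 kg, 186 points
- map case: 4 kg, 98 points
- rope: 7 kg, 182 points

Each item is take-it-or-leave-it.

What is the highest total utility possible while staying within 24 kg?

896

Ranking by ratio (utility/kg): first-aid kit 73.00, rain jacket 68.67, crampons 41.00, hammock 37.75.
A density-first pass picks crampons + hammock + first-aid kit + rain jacket + satellite beacon + rope — 880 at 22 kg.
Dropping crampons frees 2 kg; slotting in map case (4 kg) lifts the total to 896 at 24 kg.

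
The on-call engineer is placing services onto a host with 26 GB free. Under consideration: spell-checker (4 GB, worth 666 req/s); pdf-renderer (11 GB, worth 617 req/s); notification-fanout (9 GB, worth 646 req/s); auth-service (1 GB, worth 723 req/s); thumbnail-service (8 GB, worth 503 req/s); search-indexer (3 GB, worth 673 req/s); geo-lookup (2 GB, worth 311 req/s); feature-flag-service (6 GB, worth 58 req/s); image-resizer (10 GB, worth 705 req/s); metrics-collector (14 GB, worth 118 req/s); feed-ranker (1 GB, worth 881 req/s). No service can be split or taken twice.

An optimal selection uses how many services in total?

Optimal total is 4092.
For example spell-checker + notification-fanout + auth-service + thumbnail-service + search-indexer + feed-ranker achieves it, using 26 GB.
Every optimal selection uses 6 services.

6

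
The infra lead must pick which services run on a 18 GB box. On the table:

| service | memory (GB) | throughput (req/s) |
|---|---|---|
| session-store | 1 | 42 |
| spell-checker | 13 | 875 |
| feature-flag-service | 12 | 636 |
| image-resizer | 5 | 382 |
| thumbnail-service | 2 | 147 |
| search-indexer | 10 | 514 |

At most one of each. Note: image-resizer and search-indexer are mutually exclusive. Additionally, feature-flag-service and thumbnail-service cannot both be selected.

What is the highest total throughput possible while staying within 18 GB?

1257

Spell-checker + image-resizer uses 18 of the 18 GB and totals 1257.
That's the maximum — no feasible swap from here does better than 1257.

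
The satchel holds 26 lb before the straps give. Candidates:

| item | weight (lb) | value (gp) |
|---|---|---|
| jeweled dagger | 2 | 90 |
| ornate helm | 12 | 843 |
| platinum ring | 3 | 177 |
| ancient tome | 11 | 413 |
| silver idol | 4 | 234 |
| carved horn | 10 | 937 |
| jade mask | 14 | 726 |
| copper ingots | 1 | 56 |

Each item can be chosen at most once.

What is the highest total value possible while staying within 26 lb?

Ranking by ratio (value/lb): carved horn 93.70, ornate helm 70.25, platinum ring 59.00, silver idol 58.50.
A density-first pass picks ornate helm + platinum ring + carved horn + copper ingots — 2013 at 26 lb.
Dropping platinum ring and copper ingots frees 4 lb; slotting in silver idol (4 lb) lifts the total to 2014 at 26 lb.

2014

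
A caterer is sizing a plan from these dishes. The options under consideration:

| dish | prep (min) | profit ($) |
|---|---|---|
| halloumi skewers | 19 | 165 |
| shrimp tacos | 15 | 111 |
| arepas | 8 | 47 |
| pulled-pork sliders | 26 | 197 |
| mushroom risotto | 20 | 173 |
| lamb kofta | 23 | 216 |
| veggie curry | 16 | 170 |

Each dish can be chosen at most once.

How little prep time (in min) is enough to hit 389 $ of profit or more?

43

Look for the lowest-prep combination reaching 389.
mushroom risotto + lamb kofta reaches 389 using 43 min.
Below 43 min the best achievable stays under 389.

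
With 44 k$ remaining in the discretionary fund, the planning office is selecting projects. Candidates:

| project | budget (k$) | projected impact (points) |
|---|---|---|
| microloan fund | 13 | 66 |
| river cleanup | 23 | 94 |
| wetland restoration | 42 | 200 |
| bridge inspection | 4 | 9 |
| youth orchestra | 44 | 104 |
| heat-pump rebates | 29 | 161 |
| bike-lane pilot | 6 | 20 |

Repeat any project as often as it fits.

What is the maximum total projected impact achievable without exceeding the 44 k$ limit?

Best packing: microloan fund + heat-pump rebates — 42 k$, 227 total.
That's the maximum — no swap from here does better than 227.

227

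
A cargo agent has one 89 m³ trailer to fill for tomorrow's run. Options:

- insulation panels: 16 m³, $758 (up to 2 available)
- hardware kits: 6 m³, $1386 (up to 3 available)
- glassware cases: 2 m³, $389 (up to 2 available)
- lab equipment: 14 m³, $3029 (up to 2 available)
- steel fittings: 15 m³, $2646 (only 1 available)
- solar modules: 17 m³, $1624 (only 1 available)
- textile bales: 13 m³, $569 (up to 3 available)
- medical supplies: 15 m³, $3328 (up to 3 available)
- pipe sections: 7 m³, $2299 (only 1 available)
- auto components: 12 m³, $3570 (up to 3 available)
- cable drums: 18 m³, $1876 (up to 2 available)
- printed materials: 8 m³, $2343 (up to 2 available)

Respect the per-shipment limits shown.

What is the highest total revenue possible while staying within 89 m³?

24351

A density-first pass picks 3×hardware kits + 2×glassware cases + pipe sections + 3×auto components + 2×printed materials — 22631 at 81 m³.
The 22 m³ tied up in 3×hardware kits and 2×glassware cases is better spent on 2×medical supplies — total rises to 24351 (89 m³).
Every other selection either busts 89 m³ or exceeds an availability limit or fails to beat 24351.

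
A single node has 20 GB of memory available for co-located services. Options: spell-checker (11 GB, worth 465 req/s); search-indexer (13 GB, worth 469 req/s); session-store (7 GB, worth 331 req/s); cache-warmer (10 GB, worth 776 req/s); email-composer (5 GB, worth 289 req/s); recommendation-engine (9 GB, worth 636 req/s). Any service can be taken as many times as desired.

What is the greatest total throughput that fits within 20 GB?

1552

The ratio ordering already packs tightly: 2×cache-warmer, 20 GB, 1552.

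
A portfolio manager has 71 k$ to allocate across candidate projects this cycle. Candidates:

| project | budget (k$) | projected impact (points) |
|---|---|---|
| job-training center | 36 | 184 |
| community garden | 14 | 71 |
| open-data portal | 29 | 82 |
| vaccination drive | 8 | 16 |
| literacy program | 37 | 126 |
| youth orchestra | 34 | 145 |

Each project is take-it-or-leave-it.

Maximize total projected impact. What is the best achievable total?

329

Filling by ratio: job-training center + community garden + vaccination drive for 271, with 13 k$ left unused.
The 22 k$ tied up in community garden and vaccination drive is better spent on youth orchestra — total rises to 329 (70 k$).
That's the maximum — no swap from here does better than 329.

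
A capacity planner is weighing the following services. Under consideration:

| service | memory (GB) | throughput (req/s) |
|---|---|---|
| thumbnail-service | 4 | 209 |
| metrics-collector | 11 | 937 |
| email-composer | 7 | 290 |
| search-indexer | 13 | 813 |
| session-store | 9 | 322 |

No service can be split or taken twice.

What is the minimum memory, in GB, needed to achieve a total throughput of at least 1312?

22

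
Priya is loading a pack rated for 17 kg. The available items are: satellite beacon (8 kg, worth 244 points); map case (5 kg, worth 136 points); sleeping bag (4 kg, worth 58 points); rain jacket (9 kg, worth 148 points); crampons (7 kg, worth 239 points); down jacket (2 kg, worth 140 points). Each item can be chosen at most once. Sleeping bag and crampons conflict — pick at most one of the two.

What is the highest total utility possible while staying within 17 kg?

623

Ranking by ratio (utility/kg): down jacket 70.00, crampons 34.14, satellite beacon 30.50.
The ratio ordering already packs tightly: satellite beacon + crampons + down jacket, 17 kg, 623.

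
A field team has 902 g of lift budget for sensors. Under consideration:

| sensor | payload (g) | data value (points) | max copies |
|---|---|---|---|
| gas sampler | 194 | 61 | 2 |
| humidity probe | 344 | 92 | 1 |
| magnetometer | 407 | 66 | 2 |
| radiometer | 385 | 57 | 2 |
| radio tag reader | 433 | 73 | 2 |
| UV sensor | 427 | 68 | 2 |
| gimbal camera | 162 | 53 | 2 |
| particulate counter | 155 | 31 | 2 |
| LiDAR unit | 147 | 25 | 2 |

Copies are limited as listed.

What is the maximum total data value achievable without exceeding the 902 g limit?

267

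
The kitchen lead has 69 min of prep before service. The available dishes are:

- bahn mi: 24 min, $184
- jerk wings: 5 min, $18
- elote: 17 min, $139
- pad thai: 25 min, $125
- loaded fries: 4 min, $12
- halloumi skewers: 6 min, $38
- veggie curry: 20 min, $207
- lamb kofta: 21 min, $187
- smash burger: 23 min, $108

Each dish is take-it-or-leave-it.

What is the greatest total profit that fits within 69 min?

By profit per min: veggie curry 10.35, lamb kofta 8.90, elote 8.18, bahn mi 7.67 lead.
Greedy by ratio would take jerk wings + elote + halloumi skewers + veggie curry + lamb kofta: 69 min used, total 589.
But bahn mi + loaded fries + veggie curry + lamb kofta fits in 69 min and reaches 590.

590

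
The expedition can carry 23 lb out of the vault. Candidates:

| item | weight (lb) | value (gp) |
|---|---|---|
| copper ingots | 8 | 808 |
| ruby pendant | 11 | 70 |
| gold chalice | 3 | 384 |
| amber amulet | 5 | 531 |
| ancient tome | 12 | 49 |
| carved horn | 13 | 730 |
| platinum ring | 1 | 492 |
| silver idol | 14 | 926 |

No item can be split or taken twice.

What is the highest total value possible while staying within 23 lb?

2333

Ranking by ratio (value/lb): platinum ring 492.00, gold chalice 128.00, amber amulet 106.20, copper ingots 101.00.
Taking the top-ratio items first gives copper ingots + gold chalice + amber amulet + platinum ring for 2215 (17 lb).
Dropping copper ingots frees 8 lb; slotting in silver idol (14 lb) lifts the total to 2333 at 23 lb.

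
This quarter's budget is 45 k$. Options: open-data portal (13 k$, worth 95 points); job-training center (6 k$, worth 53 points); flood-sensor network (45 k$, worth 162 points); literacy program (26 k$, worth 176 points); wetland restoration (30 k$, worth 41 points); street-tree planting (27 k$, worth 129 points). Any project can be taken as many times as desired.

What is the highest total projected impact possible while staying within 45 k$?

Best packing: 7×job-training center — 42 k$, 371 total.
Every other selection either busts 45 k$ or fails to beat 371.

371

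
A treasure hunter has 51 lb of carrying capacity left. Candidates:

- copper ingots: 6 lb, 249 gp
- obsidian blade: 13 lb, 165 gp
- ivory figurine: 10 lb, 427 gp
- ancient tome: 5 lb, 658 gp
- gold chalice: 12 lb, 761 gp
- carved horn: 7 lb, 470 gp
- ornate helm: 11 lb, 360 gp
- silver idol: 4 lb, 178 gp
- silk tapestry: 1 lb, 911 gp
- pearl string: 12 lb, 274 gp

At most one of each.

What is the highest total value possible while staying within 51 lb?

3765

Ranking by ratio (value/lb): silk tapestry 911.00, ancient tome 131.60, carved horn 67.14.
Filling by ratio: copper ingots + ivory figurine + ancient tome + gold chalice + carved horn + silver idol + silk tapestry for 3654, with 6 lb left unused.
Dropping copper ingots frees 6 lb; slotting in ornate helm (11 lb) lifts the total to 3765 at 50 lb.
That's the maximum — no swap from here does better than 3765.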